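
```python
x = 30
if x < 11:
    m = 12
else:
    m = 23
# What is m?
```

Trace:
`x = 30` → x = 30
`if x < 11: ...` → x < 11 is False, take else branch → m = 23
So m = 23

Answer: 23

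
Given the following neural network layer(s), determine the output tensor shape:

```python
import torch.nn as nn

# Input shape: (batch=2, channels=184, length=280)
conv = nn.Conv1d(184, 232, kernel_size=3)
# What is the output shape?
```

Input: (2, 184, 280) -> Output: (2, 232, 278)

Answer: (2, 232, 278)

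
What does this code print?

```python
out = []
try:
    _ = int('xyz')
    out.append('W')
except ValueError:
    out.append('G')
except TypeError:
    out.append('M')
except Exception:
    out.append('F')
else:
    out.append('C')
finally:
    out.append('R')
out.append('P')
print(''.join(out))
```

Execution trace: 'G' (except ValueError) → 'R' (finally) → 'P' (after the try/except). Output: GRP

Answer: GRP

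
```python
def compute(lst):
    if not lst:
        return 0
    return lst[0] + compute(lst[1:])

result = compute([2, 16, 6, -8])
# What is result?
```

2 + 16 + 6 + (-8) + 0 = 16

Answer: 16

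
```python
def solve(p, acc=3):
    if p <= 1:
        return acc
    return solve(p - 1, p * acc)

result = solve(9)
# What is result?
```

Accumulator trace (n, acc): (9, 3) -> (8, 27) -> (7, 216) -> (6, 1512) -> (5, 9072) -> (4, 45360) -> (3, 181440) -> (2, 544320) -> (1, 1088640) -> return 1088640

Answer: 1088640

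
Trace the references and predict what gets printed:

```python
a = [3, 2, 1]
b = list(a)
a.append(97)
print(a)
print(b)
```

Key concept: list() constructor creates copy.
Step by step:
`a = [3, 2, 1]` → a = [3, 2, 1]
`b = list(a)` → b = [3, 2, 1]
`a.append(97)` → a = [3, 2, 1, 97]
`print(a)` → prints [3, 2, 1, 97]
`print(b)` → prints [3, 2, 1]

Answer:
[3, 2, 1, 97]
[3, 2, 1]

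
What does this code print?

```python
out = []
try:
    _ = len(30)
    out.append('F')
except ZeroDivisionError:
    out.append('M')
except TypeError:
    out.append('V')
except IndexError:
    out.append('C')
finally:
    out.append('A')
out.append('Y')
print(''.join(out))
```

Execution trace: 'V' (except TypeError) → 'A' (finally) → 'Y' (after the try/except). Output: VAY

Answer: VAY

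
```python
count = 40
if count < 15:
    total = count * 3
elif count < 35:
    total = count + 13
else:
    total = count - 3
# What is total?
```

Trace:
`count = 40` → count = 40
`if count < 15: ...` → count < 15 is False, count < 35 is False, take else branch → total = 37
So total = 37

Answer: 37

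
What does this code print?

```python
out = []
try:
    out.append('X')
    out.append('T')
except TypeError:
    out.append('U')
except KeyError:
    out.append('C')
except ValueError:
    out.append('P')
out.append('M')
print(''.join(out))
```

Execution trace: 'X' (try body) → 'T' (try body, no exception) → 'M' (after the try/except). Output: XTM

Answer: XTM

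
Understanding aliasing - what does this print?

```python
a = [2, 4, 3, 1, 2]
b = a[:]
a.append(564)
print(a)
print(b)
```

Key concept: slice [:] creates copy.
Step by step:
`a = [2, 4, 3, 1, 2]` → a = [2, 4, 3, 1, 2]
`b = a[:]` → b = [2, 4, 3, 1, 2]
`a.append(564)` → a = [2, 4, 3, 1, 2, 564]
`print(a)` → prints [2, 4, 3, 1, 2, 564]
`print(b)` → prints [2, 4, 3, 1, 2]

Answer:
[2, 4, 3, 1, 2, 564]
[2, 4, 3, 1, 2]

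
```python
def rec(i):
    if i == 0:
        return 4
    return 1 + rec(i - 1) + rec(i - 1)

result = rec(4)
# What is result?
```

rec(i) = 1 + 2·rec(i-1), rec(0)=4. Closed form: (4+1)·2^4 - 1 = 79.

Answer: 79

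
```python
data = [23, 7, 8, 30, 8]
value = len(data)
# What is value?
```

Trace:
`data = [23, 7, 8, 30, 8]` → data = [23, 7, 8, 30, 8]
`value = len(data)` → value = 5
So value = 5

Answer: 5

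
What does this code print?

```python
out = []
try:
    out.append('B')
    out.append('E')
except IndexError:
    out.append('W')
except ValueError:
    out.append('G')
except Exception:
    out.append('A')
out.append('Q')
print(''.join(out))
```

Execution trace: 'B' (try body) → 'E' (try body, no exception) → 'Q' (after the try/except). Output: BEQ

Answer: BEQ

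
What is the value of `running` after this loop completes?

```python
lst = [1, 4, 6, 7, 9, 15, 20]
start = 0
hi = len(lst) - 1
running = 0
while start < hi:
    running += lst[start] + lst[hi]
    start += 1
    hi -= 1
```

Sum of pairs from ends
`running` takes the values: 0 → 21 → 40 → 55

Answer: 55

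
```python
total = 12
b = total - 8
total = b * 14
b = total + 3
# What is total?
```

Trace:
`total = 12` → total = 12
`b = total - 8` → b = 4
`total = b * 14` → total = 56
`b = total + 3` → b = 59
So total = 56

Answer: 56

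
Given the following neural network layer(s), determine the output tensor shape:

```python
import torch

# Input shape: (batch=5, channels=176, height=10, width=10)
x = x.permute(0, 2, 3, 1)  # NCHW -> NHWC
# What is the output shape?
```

Input: (5, 176, 10, 10) -> Output: (5, 10, 10, 176)

Answer: (5, 10, 10, 176)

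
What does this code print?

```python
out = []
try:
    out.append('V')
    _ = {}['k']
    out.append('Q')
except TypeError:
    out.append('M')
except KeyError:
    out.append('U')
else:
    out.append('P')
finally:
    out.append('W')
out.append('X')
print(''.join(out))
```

Execution trace: 'V' (try body) → 'U' (except KeyError) → 'W' (finally) → 'X' (after the try/except). Output: VUWX

Answer: VUWX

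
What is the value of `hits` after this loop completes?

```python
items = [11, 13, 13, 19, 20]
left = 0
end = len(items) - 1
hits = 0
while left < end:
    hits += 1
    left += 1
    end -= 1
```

Iterations until pointers meet (list length 5)
`hits` takes the values: 0 → 1 → 2

Answer: 2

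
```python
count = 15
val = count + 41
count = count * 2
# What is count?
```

Trace:
`count = 15` → count = 15
`val = count + 41` → val = 56
`count = count * 2` → count = 30
So count = 30

Answer: 30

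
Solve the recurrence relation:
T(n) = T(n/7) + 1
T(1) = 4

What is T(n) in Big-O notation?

Each step divides n by 7 and adds 1. After log_7(n) steps we reach T(1)=4. So T(n) = 1·log_7(n) + 4 = O(log n).

Answer: O(log n)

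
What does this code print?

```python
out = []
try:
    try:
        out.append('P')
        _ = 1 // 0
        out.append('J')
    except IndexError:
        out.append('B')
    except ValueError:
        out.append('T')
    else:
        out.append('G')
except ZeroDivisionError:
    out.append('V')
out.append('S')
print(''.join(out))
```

Execution trace: 'P' (try body) → 'V' (outer except ZeroDivisionError) → 'S' (after the try/except). Output: PVS

Answer: PVS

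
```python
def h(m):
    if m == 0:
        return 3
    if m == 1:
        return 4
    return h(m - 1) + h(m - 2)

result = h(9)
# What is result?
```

Build up from base cases: h(0)=3, h(1)=4, h(2)=7, h(3)=11, h(4)=18, h(5)=29, h(6)=47, ..., h(9)=199

Answer: 199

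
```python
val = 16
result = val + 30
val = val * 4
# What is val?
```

Trace:
`val = 16` → val = 16
`result = val + 30` → result = 46
`val = val * 4` → val = 64
So val = 64

Answer: 64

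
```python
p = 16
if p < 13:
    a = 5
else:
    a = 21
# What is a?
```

Trace:
`p = 16` → p = 16
`if p < 13: ...` → p < 13 is False, take else branch → a = 21
So a = 21

Answer: 21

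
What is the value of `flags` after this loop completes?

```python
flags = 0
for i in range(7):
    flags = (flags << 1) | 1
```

Build 7 consecutive 1-bits: 0b1111111
`flags` takes the values: 0 → 1 → 3 → 7 → 15 → 31 → 63 → 127

Answer: 127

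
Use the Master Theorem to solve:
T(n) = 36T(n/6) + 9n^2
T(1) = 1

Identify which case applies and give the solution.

a=36, b=6, f(n)=9n^2. log_6(36) = 2. Since c=2 = 2, Case 2 applies: T(n) = Θ(n^log_b(a) · log n) = O(n^2 log n).

Answer: O(n^2 log n) - Case 2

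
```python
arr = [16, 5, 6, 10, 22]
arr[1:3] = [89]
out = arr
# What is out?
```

Trace:
`arr = [16, 5, 6, 10, 22]` → arr = [16, 5, 6, 10, 22]
`arr[1:3] = [89]` → arr = [16, 89, 10, 22]
`out = arr` → out = [16, 89, 10, 22]
So out = [16, 89, 10, 22]

Answer: [16, 89, 10, 22]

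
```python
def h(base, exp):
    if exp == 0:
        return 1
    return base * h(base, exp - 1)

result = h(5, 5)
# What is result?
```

h(5, 5) = 5 * 5 * 5 * 5 * 5 = 3125

Answer: 3125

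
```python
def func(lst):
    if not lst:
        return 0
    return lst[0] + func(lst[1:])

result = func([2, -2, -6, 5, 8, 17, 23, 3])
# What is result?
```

2 + (-2) + (-6) + 5 + 8 + 17 + 23 + 3 + 0 = 50

Answer: 50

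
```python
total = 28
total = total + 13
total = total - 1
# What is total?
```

Trace:
`total = 28` → total = 28
`total = total + 13` → total = 41
`total = total - 1` → total = 40
So total = 40

Answer: 40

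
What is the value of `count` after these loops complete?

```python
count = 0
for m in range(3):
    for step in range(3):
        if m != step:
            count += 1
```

3² - 3 (exclude diagonal)
`count` takes the values: 0 → 1 → 2 → 3 → 4 → 5 → 6

Answer: 6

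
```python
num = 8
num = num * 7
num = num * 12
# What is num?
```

Trace:
`num = 8` → num = 8
`num = num * 7` → num = 56
`num = num * 12` → num = 672
So num = 672

Answer: 672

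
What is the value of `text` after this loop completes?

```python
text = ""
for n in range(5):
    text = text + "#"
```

Repeat '#' 5 times
`text` takes the values: "" → "#" → "##" → "###" → "####" → "#####"

Answer: "#####"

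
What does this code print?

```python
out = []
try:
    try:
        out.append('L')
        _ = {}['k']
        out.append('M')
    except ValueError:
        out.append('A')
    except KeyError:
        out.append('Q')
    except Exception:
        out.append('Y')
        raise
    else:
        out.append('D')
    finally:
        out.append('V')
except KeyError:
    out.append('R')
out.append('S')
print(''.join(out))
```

Execution trace: 'L' (inner try body) → 'Q' (inner except KeyError) → 'V' (inner finally) → 'S' (after the try/except). Output: LQVS

Answer: LQVS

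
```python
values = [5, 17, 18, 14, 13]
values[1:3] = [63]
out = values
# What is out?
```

Trace:
`values = [5, 17, 18, 14, 13]` → values = [5, 17, 18, 14, 13]
`values[1:3] = [63]` → values = [5, 63, 14, 13]
`out = values` → out = [5, 63, 14, 13]
So out = [5, 63, 14, 13]

Answer: [5, 63, 14, 13]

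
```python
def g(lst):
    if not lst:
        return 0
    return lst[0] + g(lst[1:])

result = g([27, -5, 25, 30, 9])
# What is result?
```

27 + (-5) + 25 + 30 + 9 + 0 = 86

Answer: 86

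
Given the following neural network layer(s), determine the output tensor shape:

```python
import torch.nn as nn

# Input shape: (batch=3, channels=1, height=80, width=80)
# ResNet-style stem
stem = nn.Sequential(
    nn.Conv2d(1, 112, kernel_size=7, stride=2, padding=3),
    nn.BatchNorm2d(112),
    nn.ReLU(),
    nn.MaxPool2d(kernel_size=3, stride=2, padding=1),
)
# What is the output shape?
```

Input: (3, 1, 80, 80) -> after Conv2d 7x7 stride=2: (3, 112, 40, 40) -> Output: (3, 112, 20, 20)

Answer: (3, 112, 20, 20)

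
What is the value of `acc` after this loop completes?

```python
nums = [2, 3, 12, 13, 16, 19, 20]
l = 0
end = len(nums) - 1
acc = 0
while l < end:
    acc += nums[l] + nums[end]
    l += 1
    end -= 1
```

Sum of pairs from ends
`acc` takes the values: 0 → 22 → 44 → 72

Answer: 72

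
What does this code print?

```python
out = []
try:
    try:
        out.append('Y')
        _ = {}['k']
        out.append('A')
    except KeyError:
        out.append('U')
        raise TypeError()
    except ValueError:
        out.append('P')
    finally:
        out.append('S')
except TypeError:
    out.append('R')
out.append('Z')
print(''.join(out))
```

Execution trace: 'Y' (inner try body) → 'U' (inner except KeyError) → 'S' (inner finally) → 'R' (outer except TypeError) → 'Z' (after the try/except). Output: YUSRZ

Answer: YUSRZ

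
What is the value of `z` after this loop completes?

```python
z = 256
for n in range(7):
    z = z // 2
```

Halve 7 times: 256 // 2^7 = 2
`z` takes the values: 256 → 128 → 64 → 32 → 16 → 8 → 4 → 2

Answer: 2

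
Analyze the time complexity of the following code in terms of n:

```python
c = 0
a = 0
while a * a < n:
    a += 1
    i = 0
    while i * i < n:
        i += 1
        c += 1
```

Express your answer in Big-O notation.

Each loop level contributes: √n × √n. Multiplying the contributions gives O(n).

Answer: O(n)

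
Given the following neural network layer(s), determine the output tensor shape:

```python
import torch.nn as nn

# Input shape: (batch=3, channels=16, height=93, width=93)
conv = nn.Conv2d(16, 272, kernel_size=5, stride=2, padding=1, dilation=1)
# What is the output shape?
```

Input: (3, 16, 93, 93) -> Output: (3, 272, 46, 46)

Answer: (3, 272, 46, 46)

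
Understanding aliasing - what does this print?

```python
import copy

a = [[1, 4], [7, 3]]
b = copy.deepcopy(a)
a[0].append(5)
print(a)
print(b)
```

Key concept: deep copy is fully independent.
Step by step:
`a = [[1, 4], [7, 3]]` → a = [[1, 4], [7, 3]]
`b = copy.deepcopy(a)` → b = [[1, 4], [7, 3]]
`a[0].append(5)` → a = [[1, 4, 5], [7, 3]]
`print(a)` → prints [[1, 4, 5], [7, 3]]
`print(b)` → prints [[1, 4], [7, 3]]

Answer:
[[1, 4, 5], [7, 3]]
[[1, 4], [7, 3]]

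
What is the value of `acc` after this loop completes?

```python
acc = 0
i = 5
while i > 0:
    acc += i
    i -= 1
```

Sum 5 down to 1
`acc` takes the values: 0 → 5 → 9 → 12 → 14 → 15

Answer: 15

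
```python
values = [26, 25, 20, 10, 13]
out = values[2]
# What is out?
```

Trace:
`values = [26, 25, 20, 10, 13]` → values = [26, 25, 20, 10, 13]
`out = values[2]` → out = 20
So out = 20

Answer: 20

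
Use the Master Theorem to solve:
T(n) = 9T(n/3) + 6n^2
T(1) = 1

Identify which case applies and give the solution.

a=9, b=3, f(n)=6n^2. log_3(9) = 2. Since c=2 = 2, Case 2 applies: T(n) = Θ(n^log_b(a) · log n) = O(n^2 log n).

Answer: O(n^2 log n) - Case 2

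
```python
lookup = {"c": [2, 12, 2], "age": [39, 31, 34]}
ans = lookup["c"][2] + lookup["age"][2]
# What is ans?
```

Trace:
`lookup = {"c": [2, 12, 2], "age": [39, 31, 34]}` → lookup = {'c': [2, 12, 2], 'age': [39, 31, 34]}
`ans = lookup["c"][2] + lookup["age"][2]` → ans = 36
So ans = 36

Answer: 36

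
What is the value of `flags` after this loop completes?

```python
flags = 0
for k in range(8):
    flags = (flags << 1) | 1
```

Build 8 consecutive 1-bits: 0b11111111
`flags` takes the values: 0 → 1 → 3 → 7 → 15 → 31 → 63 → 127 → 255

Answer: 255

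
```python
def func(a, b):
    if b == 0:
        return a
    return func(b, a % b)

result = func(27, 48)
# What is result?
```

func(27, 48) -> func(48, 27) -> func(27, 21) -> func(21, 6) -> func(6, 3) -> func(3, 0) -> 3

Answer: 3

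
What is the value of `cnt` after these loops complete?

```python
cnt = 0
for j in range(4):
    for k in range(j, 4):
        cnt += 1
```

Upper triangle: 4 + 3 + ... + 1
`cnt` takes the values: 0 → 1 → 2 → 3 → 4 → 5 → 6 → 7 → 8 → 9 → 10

Answer: 10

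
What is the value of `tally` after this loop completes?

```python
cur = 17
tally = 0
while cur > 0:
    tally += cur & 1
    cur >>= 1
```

Count set bits in 17 (binary: 0b10001)
`tally` takes the values: 0 → 1 → 2

Answer: 2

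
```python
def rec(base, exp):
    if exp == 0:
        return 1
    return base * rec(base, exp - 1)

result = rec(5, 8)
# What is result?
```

rec(5, 8) = 5 * 5 * 5 * 5 * 5 * 5 * 5 * 5 = 390625

Answer: 390625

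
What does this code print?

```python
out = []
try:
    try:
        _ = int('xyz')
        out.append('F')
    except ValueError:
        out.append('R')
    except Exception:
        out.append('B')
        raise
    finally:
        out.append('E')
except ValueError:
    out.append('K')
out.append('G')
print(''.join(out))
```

Execution trace: 'R' (inner except ValueError) → 'E' (inner finally) → 'G' (after the try/except). Output: REG

Answer: REG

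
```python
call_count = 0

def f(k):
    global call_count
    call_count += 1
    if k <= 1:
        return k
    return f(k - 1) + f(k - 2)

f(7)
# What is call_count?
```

Calls(k) = 1 + Calls(k-1) + Calls(k-2); Calls(0)=Calls(1)=1. For k=7 this gives 41.

Answer: 41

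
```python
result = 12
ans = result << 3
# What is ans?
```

Trace:
`result = 12` → result = 12
`ans = result << 3` → ans = 96
So ans = 96

Answer: 96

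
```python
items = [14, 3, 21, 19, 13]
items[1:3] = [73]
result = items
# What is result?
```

Trace:
`items = [14, 3, 21, 19, 13]` → items = [14, 3, 21, 19, 13]
`items[1:3] = [73]` → items = [14, 73, 19, 13]
`result = items` → result = [14, 73, 19, 13]
So result = [14, 73, 19, 13]

Answer: [14, 73, 19, 13]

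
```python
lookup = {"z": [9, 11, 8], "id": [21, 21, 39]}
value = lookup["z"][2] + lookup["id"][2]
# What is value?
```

Trace:
`lookup = {"z": [9, 11, 8], "id": [21, 21, 39]}` → lookup = {'z': [9, 11, 8], 'id': [21, 21, 39]}
`value = lookup["z"][2] + lookup["id"][2]` → value = 47
So value = 47

Answer: 47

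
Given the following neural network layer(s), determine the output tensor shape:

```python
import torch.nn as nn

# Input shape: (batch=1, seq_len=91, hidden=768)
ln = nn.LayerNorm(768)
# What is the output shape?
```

Input: (1, 91, 768) -> Output: (1, 91, 768)

Answer: (1, 91, 768)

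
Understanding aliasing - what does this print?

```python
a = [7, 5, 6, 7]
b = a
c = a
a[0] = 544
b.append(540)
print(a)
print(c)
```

Key concept: multiple aliases.
Step by step:
`a = [7, 5, 6, 7]` → a = [7, 5, 6, 7]
`b = a` → b = [7, 5, 6, 7] (same object as a)
`c = a` → c = [7, 5, 6, 7] (same object as a, b)
`a[0] = 544` → a = [544, 5, 6, 7] (same object as b, c); b = [544, 5, 6, 7] (same object as a, c); c = [544, 5, 6, 7] (same object as a, b)
`b.append(540)` → a = [544, 5, 6, 7, 540] (same object as b, c); b = [544, 5, 6, 7, 540] (same object as a, c); c = [544, 5, 6, 7, 540] (same object as a, b)
`print(a)` → prints [544, 5, 6, 7, 540]
`print(c)` → prints [544, 5, 6, 7, 540]

Answer:
[544, 5, 6, 7, 540]
[544, 5, 6, 7, 540]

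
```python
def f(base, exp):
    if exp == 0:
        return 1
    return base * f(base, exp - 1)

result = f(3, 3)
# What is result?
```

f(3, 3) = 3 * 3 * 3 = 27

Answer: 27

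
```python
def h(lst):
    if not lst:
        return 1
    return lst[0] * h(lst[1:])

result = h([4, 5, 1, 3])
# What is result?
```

Product over [4, 5, 1, 3] = 4 * 5 * 1 * 3 = 60

Answer: 60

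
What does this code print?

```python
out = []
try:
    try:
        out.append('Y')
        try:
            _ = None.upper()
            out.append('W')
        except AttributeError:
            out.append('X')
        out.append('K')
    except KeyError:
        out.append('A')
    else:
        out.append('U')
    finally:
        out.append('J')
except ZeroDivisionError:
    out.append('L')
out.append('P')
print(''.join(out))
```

Execution trace: 'Y' (try body) → 'X' (inner except AttributeError) → 'K' (try body, no exception) → 'U' (else) → 'J' (finally) → 'P' (after the try/except). Output: YXKUJP

Answer: YXKUJP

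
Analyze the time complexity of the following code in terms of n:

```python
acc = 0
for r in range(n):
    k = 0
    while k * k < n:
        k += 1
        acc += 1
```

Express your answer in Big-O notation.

Each loop level contributes: n × √n. Multiplying the contributions gives O(n√n).

Answer: O(n√n)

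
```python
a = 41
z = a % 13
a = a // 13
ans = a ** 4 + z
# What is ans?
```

Trace:
`a = 41` → a = 41
`z = a % 13` → z = 2
`a = a // 13` → a = 3
`ans = a ** 4 + z` → ans = 83
So ans = 83

Answer: 83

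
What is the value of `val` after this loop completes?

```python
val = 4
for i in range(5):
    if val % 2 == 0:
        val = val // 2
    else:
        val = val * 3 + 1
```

Collatz-style transformation from 4
`val` takes the values: 4 → 2 → 1 → 4 → 2 → 1

Answer: 1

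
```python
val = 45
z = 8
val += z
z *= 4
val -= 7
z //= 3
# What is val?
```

Trace:
`val = 45` → val = 45
`z = 8` → z = 8
`val += z` → val = 53
`z *= 4` → z = 32
`val -= 7` → val = 46
`z //= 3` → z = 10
So val = 46

Answer: 46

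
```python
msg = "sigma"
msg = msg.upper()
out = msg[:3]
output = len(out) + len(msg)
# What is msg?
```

Trace:
`msg = "sigma"` → msg = 'sigma'
`msg = msg.upper()` → msg = 'SIGMA'
`out = msg[:3]` → out = 'SIG'
`output = len(out) + len(msg)` → output = 8
So msg = 'SIGMA'

Answer: 'SIGMA'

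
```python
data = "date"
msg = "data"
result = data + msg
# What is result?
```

Trace:
`data = "date"` → data = 'date'
`msg = "data"` → msg = 'data'
`result = data + msg` → result = 'datedata'
So result = 'datedata'

Answer: 'datedata'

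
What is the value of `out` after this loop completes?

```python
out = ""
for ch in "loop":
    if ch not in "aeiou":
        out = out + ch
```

Remove vowels from 'loop'
`out` takes the values: "" → "l" → "lp"

Answer: "lp"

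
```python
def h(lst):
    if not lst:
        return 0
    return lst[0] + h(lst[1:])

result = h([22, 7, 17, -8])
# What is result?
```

22 + 7 + 17 + (-8) + 0 = 38

Answer: 38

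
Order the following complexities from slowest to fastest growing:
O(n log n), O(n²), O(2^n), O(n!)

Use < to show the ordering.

Ordered by growth rate: O(n log n) < O(n²) < O(2^n) < O(n!)

Answer: O(n log n) < O(n²) < O(2^n) < O(n!)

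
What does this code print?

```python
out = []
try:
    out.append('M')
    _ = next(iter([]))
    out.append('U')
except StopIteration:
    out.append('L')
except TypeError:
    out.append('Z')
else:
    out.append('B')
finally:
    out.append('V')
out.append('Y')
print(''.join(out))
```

Execution trace: 'M' (try body) → 'L' (except StopIteration) → 'V' (finally) → 'Y' (after the try/except). Output: MLVY

Answer: MLVY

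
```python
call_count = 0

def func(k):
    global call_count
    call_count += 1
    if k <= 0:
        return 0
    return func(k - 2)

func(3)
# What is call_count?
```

Linear recursion stepping by 2: 3 calls from k=3 down to ≤0.

Answer: 3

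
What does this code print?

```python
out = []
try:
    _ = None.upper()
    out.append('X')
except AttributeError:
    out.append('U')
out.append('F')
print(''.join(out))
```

Execution trace: 'U' (except AttributeError) → 'F' (after the try/except). Output: UF

Answer: UF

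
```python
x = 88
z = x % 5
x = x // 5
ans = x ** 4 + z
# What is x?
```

Trace:
`x = 88` → x = 88
`z = x % 5` → z = 3
`x = x // 5` → x = 17
`ans = x ** 4 + z` → ans = 83524
So x = 17

Answer: 17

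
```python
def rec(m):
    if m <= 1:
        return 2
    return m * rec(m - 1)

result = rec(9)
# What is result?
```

rec(9) = 9 * 8 * 7 * 6 * 5 * 4 * 3 * 2 * 2 = 725760

Answer: 725760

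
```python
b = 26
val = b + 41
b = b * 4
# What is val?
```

Trace:
`b = 26` → b = 26
`val = b + 41` → val = 67
`b = b * 4` → b = 104
So val = 67

Answer: 67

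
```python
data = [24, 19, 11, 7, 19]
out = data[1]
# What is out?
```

Trace:
`data = [24, 19, 11, 7, 19]` → data = [24, 19, 11, 7, 19]
`out = data[1]` → out = 19
So out = 19

Answer: 19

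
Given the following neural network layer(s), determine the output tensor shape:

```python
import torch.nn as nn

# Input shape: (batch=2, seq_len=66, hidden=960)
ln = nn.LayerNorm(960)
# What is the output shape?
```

Input: (2, 66, 960) -> Output: (2, 66, 960)

Answer: (2, 66, 960)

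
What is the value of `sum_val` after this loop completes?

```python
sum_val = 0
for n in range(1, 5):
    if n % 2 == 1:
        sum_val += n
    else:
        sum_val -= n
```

Add odd, subtract even
`sum_val` takes the values: 0 → 1 → -1 → 2 → -2

Answer: -2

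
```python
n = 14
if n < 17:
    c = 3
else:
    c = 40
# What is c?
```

Trace:
`n = 14` → n = 14
`if n < 17: ...` → n < 17 is True → c = 3
So c = 3

Answer: 3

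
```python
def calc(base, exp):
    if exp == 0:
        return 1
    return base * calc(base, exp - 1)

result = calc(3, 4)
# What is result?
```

calc(3, 4) = 3 * 3 * 3 * 3 = 81

Answer: 81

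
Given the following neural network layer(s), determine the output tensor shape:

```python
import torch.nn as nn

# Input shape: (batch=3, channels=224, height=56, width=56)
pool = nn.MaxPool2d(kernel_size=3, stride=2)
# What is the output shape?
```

Input: (3, 224, 56, 56) -> Output: (3, 224, 27, 27)

Answer: (3, 224, 27, 27)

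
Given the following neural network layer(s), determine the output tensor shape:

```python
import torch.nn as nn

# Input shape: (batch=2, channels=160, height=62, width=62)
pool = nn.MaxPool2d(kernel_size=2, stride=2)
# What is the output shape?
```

Input: (2, 160, 62, 62) -> Output: (2, 160, 31, 31)

Answer: (2, 160, 31, 31)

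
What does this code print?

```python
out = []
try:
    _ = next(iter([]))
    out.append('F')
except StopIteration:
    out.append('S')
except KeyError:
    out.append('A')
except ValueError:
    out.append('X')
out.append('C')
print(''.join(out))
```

Execution trace: 'S' (except StopIteration) → 'C' (after the try/except). Output: SC

Answer: SC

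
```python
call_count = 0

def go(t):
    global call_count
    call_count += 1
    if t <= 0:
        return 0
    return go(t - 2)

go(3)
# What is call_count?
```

Linear recursion stepping by 2: 3 calls from t=3 down to ≤0.

Answer: 3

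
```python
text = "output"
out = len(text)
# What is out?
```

Trace:
`text = "output"` → text = 'output'
`out = len(text)` → out = 6
So out = 6

Answer: 6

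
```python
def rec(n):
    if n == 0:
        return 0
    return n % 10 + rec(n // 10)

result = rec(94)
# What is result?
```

Sum of digits of 94: 4 + 9 = 13

Answer: 13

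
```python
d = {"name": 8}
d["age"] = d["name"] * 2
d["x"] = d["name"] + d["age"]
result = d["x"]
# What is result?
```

Trace:
`d = {"name": 8}` → d = {'name': 8}
`d["age"] = d["name"] * 2` → d = {'name': 8, 'age': 16}
`d["x"] = d["name"] + d["age"]` → d = {'name': 8, 'age': 16, 'x': 24}
`result = d["x"]` → result = 24
So result = 24

Answer: 24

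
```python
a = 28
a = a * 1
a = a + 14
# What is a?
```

Trace:
`a = 28` → a = 28
`a = a * 1` → a = 28
`a = a + 14` → a = 42
So a = 42

Answer: 42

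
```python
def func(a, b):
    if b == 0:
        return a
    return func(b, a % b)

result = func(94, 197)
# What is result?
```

func(94, 197) -> func(197, 94) -> func(94, 9) -> func(9, 4) -> func(4, 1) -> func(1, 0) -> 1

Answer: 1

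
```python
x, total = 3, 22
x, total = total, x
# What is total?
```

Trace:
`x, total = 3, 22` → x = 3; total = 22
`x, total = total, x` → x = 22; total = 3
So total = 3

Answer: 3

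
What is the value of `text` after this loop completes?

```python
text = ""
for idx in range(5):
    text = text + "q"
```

Repeat 'q' 5 times
`text` takes the values: "" → "q" → "qq" → "qqq" → "qqqq" → "qqqqq"

Answer: "qqqqq"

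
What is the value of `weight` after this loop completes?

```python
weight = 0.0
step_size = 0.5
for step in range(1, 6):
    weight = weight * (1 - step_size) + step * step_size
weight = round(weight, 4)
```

Moving average with lr=0.5
`weight` takes the values: 0.0 → 0.5 → 1.25 → 2.125 → 3.0625 → 4.03125 → 4.0312

Answer: 4.0312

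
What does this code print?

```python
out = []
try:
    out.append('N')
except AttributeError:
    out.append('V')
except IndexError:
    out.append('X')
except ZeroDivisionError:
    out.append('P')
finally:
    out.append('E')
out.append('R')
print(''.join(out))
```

Execution trace: 'N' (try body, no exception) → 'E' (finally) → 'R' (after the try/except). Output: NER

Answer: NER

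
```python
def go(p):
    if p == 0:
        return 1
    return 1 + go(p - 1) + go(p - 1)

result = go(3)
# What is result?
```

go(p) = 1 + 2·go(p-1), go(0)=1. Closed form: (1+1)·2^3 - 1 = 15.

Answer: 15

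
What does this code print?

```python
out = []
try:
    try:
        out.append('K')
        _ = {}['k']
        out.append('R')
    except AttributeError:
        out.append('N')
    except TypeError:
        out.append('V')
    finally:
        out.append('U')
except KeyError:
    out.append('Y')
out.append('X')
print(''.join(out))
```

Execution trace: 'K' (inner try body) → 'U' (inner finally) → 'Y' (outer except KeyError) → 'X' (after the try/except). Output: KUYX

Answer: KUYX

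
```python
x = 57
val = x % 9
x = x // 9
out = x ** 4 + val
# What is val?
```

Trace:
`x = 57` → x = 57
`val = x % 9` → val = 3
`x = x // 9` → x = 6
`out = x ** 4 + val` → out = 1299
So val = 3

Answer: 3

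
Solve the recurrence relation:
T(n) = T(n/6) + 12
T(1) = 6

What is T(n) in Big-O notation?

Each step divides n by 6 and adds 12. After log_6(n) steps we reach T(1)=6. So T(n) = 12·log_6(n) + 6 = O(log n).

Answer: O(log n)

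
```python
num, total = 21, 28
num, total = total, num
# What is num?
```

Trace:
`num, total = 21, 28` → num = 21; total = 28
`num, total = total, num` → num = 28; total = 21
So num = 28

Answer: 28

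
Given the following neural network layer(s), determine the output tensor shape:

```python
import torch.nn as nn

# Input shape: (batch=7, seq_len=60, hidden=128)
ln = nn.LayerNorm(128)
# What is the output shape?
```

Input: (7, 60, 128) -> Output: (7, 60, 128)

Answer: (7, 60, 128)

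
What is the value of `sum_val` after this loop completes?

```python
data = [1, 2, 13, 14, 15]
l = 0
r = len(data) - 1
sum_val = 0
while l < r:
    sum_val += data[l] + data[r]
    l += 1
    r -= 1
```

Sum of pairs from ends
`sum_val` takes the values: 0 → 16 → 32

Answer: 32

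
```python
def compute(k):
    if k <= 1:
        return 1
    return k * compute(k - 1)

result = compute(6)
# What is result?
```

compute(6) = 6 * 5 * 4 * 3 * 2 * 1 = 720

Answer: 720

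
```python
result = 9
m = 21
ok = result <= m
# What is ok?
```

Trace:
`result = 9` → result = 9
`m = 21` → m = 21
`ok = result <= m` → ok = True
So ok = True

Answer: True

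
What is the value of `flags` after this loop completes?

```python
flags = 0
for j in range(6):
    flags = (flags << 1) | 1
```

Build 6 consecutive 1-bits: 0b111111
`flags` takes the values: 0 → 1 → 3 → 7 → 15 → 31 → 63

Answer: 63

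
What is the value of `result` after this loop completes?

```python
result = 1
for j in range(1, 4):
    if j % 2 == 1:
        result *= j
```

Product of odd numbers 1 to 3
`result` takes the values: 1 → 3

Answer: 3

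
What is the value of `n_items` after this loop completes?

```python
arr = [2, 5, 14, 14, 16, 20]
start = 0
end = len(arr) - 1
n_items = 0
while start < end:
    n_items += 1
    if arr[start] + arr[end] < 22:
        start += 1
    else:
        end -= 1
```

Steps to find pair summing to 22
`n_items` takes the values: 0 → 1 → 2 → 3 → 4 → 5

Answer: 5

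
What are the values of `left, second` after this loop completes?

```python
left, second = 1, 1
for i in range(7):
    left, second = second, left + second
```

Fibonacci: after 7 iterations
`left, second` takes the values: (1, 1) → (1, 2) → (2, 3) → (3, 5) → (5, 8) → (8, 13) → (13, 21) → (21, 34)

Answer: 21, 34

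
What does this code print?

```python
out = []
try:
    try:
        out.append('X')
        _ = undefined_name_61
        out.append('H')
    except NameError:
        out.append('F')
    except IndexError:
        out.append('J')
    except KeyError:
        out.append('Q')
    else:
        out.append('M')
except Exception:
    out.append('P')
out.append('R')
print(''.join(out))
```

Execution trace: 'X' (inner try body) → 'F' (inner except NameError) → 'R' (after the try/except). Output: XFR

Answer: XFR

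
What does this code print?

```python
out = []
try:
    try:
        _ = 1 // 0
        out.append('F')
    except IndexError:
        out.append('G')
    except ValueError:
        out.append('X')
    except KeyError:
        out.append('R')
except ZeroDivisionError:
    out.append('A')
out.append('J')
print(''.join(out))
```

Execution trace: 'A' (outer except ZeroDivisionError) → 'J' (after the try/except). Output: AJ

Answer: AJ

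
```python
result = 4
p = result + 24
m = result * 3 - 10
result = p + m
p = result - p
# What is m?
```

Trace:
`result = 4` → result = 4
`p = result + 24` → p = 28
`m = result * 3 - 10` → m = 2
`result = p + m` → result = 30
`p = result - p` → p = 2
So m = 2

Answer: 2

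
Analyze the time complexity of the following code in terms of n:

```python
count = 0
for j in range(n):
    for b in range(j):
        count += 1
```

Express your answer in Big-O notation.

Each loop level contributes: n × n. Multiplying the contributions gives O(n^2).

Answer: O(n^2)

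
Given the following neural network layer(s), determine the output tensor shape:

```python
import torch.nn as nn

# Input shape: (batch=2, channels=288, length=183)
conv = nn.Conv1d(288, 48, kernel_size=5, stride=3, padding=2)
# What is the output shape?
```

Input: (2, 288, 183) -> Output: (2, 48, 61)

Answer: (2, 48, 61)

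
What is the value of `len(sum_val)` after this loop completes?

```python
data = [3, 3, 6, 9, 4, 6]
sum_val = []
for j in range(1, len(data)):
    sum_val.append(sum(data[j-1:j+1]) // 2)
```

Number of 2-element averages
`sum_val` takes the values: [] → [3] → [3, 4] → [3, 4, 7] → [3, 4, 7, 6] → [3, 4, 7, 6, 5]
So `len(sum_val)` = 5

Answer: 5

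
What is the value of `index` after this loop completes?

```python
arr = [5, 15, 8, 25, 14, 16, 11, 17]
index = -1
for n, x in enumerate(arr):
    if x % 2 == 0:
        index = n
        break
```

First even number index in [5, 15, 8, 25, 14, 16, 11, 17]
`index` takes the values: -1 → 2

Answer: 2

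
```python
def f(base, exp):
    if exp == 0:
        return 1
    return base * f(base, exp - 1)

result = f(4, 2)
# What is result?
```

f(4, 2) = 4 * 4 = 16

Answer: 16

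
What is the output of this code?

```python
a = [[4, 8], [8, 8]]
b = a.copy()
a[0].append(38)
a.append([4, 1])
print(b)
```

Key concept: shallow copy with nested lists.
Step by step:
`a = [[4, 8], [8, 8]]` → a = [[4, 8], [8, 8]]
`b = a.copy()` → b = [[4, 8], [8, 8]]
`a[0].append(38)` → a = [[4, 8, 38], [8, 8]]; b = [[4, 8, 38], [8, 8]]
`a.append([4, 1])` → a = [[4, 8, 38], [8, 8], [4, 1]]
`print(b)` → prints [[4, 8, 38], [8, 8]]

Answer: [[4, 8, 38], [8, 8]]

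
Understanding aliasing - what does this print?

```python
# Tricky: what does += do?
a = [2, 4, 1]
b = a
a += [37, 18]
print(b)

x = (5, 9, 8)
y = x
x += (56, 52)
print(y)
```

Key concept: += behavior differs for mutable vs immutable.
Step by step:
`a = [2, 4, 1]` → a = [2, 4, 1]
`b = a` → b = [2, 4, 1] (same object as a)
`a += [37, 18]` → a = [2, 4, 1, 37, 18] (same object as b); b = [2, 4, 1, 37, 18] (same object as a)
`print(b)` → prints [2, 4, 1, 37, 18]
`x = (5, 9, 8)` → x = (5, 9, 8)
`y = x` → y = (5, 9, 8)
`x += (56, 52)` → x = (5, 9, 8, 56, 52)
`print(y)` → prints (5, 9, 8)

Answer:
[2, 4, 1, 37, 18]
(5, 9, 8)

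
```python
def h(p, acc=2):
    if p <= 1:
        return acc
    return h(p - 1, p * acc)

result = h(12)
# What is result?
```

Accumulator trace (n, acc): (12, 2) -> (11, 24) -> (10, 264) -> (9, 2640) -> (8, 23760) -> (7, 190080) -> (6, 1330560) -> (5, 7983360) -> (4, 39916800) -> (3, 159667200) -> (2, 479001600) -> (1, 958003200) -> return 958003200

Answer: 958003200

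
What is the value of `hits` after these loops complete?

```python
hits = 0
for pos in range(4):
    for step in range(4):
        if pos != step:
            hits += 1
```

4² - 4 (exclude diagonal)
`hits` takes the values: 0 → 1 → 2 → 3 → 4 → 5 → 6 → 7 → 8 → 9 → 10 → 11 → 12

Answer: 12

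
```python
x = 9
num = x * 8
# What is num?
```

Trace:
`x = 9` → x = 9
`num = x * 8` → num = 72
So num = 72

Answer: 72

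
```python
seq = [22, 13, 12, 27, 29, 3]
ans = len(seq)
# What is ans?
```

Trace:
`seq = [22, 13, 12, 27, 29, 3]` → seq = [22, 13, 12, 27, 29, 3]
`ans = len(seq)` → ans = 6
So ans = 6

Answer: 6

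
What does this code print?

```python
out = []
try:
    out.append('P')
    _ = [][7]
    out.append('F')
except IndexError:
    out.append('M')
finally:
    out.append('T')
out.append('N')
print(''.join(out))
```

Execution trace: 'P' (try body) → 'M' (except IndexError) → 'T' (finally) → 'N' (after the try/except). Output: PMTN

Answer: PMTN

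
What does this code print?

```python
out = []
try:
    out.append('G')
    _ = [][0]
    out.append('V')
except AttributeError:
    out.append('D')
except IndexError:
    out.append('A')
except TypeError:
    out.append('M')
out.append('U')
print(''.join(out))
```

Execution trace: 'G' (try body) → 'A' (except IndexError) → 'U' (after the try/except). Output: GAU

Answer: GAU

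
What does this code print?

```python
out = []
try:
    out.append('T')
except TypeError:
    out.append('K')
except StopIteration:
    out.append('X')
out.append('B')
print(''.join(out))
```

Execution trace: 'T' (try body, no exception) → 'B' (after the try/except). Output: TB

Answer: TB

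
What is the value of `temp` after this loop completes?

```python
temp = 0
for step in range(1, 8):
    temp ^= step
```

XOR of 1 to 7
`temp` takes the values: 0 → 1 → 3 → 0 → 4 → 1 → 7 → 0

Answer: 0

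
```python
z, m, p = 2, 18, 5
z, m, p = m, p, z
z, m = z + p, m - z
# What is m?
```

Trace:
`z, m, p = 2, 18, 5` → z = 2; m = 18; p = 5
`z, m, p = m, p, z` → z = 18; m = 5; p = 2
`z, m = z + p, m - z` → z = 20; m = -13
So m = -13

Answer: -13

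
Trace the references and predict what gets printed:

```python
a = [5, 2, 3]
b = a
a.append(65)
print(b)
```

Key concept: basic list aliasing.
Step by step:
`a = [5, 2, 3]` → a = [5, 2, 3]
`b = a` → b = [5, 2, 3] (same object as a)
`a.append(65)` → a = [5, 2, 3, 65] (same object as b); b = [5, 2, 3, 65] (same object as a)
`print(b)` → prints [5, 2, 3, 65]

Answer: [5, 2, 3, 65]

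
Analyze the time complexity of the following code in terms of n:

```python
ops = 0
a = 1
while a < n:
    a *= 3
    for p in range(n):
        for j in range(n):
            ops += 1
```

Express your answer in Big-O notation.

Each loop level contributes: log n × n × n. Multiplying the contributions gives O(n^2 log n).

Answer: O(n^2 log n)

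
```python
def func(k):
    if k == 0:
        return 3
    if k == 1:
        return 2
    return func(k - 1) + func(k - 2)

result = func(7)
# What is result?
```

Build up from base cases: func(0)=3, func(1)=2, func(2)=5, func(3)=7, func(4)=12, func(5)=19, func(6)=31, ..., func(7)=50

Answer: 50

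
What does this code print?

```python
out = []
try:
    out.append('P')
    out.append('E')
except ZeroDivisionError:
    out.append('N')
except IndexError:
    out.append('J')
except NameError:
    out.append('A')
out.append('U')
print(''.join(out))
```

Execution trace: 'P' (try body) → 'E' (try body, no exception) → 'U' (after the try/except). Output: PEU

Answer: PEU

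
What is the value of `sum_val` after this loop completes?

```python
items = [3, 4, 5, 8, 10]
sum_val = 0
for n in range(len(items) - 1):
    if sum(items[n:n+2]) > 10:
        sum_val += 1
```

Count windows with sum > 10
`sum_val` takes the values: 0 → 1 → 2

Answer: 2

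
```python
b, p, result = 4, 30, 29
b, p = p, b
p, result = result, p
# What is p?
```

Trace:
`b, p, result = 4, 30, 29` → b = 4; p = 30; result = 29
`b, p = p, b` → b = 30; p = 4
`p, result = result, p` → p = 29; result = 4
So p = 29

Answer: 29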